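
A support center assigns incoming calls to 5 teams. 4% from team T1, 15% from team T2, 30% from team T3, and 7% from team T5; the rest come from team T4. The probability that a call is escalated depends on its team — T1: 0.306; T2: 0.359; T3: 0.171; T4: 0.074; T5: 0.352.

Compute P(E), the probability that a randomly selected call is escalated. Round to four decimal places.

0.1746

P(T4) = 1 − (0.04 + 0.15 + 0.3 + 0.07) = 0.44.
P(E) = P(E|T1)·P(T1) + P(E|T2)·P(T2) + P(E|T3)·P(T3) + P(E|T4)·P(T4) + P(E|T5)·P(T5)
      = 0.306·0.04 + 0.359·0.15 + 0.171·0.3 + 0.074·0.44 + 0.352·0.07
      = 0.01224 + 0.05385 + 0.0513 + 0.03256 + 0.02464 = 0.17459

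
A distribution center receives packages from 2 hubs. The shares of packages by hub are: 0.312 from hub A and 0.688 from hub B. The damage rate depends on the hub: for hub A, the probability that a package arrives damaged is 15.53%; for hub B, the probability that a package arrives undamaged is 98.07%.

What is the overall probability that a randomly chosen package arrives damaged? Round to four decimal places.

P(D|B) = 1 − 0.9807 = 0.0193.
Summing over the partition,
P(D) = P(D|A)·P(A) + P(D|B)·P(B)
      = 0.1553·0.312 + 0.0193·0.688
      = 0.0484536 + 0.0132784 = 0.061732

0.0617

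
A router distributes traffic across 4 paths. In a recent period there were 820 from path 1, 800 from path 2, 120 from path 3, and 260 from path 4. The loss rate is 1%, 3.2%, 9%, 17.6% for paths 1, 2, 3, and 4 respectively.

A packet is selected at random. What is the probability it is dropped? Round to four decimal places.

Total: 820 + 800 + 120 + 260 = 2000.
P(1) = 820/2000 = 0.41. P(2) = 800/2000 = 0.4. P(3) = 120/2000 = 0.06. P(4) = 260/2000 = 0.13.
P(L) = P(L|1)·P(1) + P(L|2)·P(2) + P(L|3)·P(3) + P(L|4)·P(4)
      = 0.01·0.41 + 0.032·0.4 + 0.09·0.06 + 0.176·0.13
      = 0.0041 + 0.0128 + 0.0054 + 0.02288 = 0.04518

P(L) ≈ 0.0452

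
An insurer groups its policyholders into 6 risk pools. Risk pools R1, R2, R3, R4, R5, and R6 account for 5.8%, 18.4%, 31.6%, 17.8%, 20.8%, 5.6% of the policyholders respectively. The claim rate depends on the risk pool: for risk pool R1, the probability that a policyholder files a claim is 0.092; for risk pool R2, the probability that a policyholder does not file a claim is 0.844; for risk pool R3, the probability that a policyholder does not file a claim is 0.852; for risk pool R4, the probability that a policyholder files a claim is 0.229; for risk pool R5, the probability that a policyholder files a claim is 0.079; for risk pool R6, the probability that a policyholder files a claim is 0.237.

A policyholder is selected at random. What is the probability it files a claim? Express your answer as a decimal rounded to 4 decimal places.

0.1513

P(C|R2) = 1 − 0.844 = 0.156.
P(C|R3) = 1 − 0.852 = 0.148.
P(C) = P(C|R1)·P(R1) + P(C|R2)·P(R2) + P(C|R3)·P(R3) + P(C|R4)·P(R4) + P(C|R5)·P(R5) + P(C|R6)·P(R6)
      = 0.092·0.058 + 0.156·0.184 + 0.148·0.316 + 0.229·0.178 + 0.079·0.208 + 0.237·0.056
      = 0.005336 + 0.028704 + 0.046768 + 0.040762 + 0.016432 + 0.013272 = 0.151274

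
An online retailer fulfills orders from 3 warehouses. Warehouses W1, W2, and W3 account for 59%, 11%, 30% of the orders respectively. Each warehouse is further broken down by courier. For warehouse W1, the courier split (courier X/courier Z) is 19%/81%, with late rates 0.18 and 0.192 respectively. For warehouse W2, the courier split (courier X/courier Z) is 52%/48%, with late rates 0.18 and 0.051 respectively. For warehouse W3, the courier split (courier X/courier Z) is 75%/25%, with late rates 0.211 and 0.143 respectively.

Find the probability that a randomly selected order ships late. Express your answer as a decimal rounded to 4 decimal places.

P(L) ≈ 0.1831

P(L|W1) = 0.19·0.18 + 0.81·0.192 = 0.0342 + 0.15552 = 0.18972
P(L|W2) = 0.52·0.18 + 0.48·0.051 = 0.0936 + 0.02448 = 0.11808
P(L|W3) = 0.75·0.211 + 0.25·0.143 = 0.15825 + 0.03575 = 0.194
By total probability over the outer partition,
P(L) = 0.59·0.18972 + 0.11·0.11808 + 0.3·0.194
      = 0.1119348 + 0.0129888 + 0.0582 = 0.1831236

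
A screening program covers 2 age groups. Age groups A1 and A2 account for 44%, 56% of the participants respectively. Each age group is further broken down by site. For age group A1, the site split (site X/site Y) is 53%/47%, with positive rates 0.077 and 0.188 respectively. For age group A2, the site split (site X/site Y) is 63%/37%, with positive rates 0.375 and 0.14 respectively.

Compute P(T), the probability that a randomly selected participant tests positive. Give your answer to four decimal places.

P(T|A1) = 0.53·0.077 + 0.47·0.188 = 0.04081 + 0.08836 = 0.12917
P(T|A2) = 0.63·0.375 + 0.37·0.14 = 0.23625 + 0.0518 = 0.28805
Then overall,
P(T) = 0.44·0.12917 + 0.56·0.28805
      = 0.0568348 + 0.161308 = 0.2181428

P(T) ≈ 0.2181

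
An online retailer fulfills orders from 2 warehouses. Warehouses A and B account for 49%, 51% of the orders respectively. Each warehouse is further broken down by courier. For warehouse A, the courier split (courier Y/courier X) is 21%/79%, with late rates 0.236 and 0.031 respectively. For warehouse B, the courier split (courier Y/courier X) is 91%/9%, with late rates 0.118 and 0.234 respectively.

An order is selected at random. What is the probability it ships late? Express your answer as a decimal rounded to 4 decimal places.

0.1018

P(L|A) = 0.21·0.236 + 0.79·0.031 = 0.04956 + 0.02449 = 0.07405
P(L|B) = 0.91·0.118 + 0.09·0.234 = 0.10738 + 0.02106 = 0.12844
Then overall,
P(L) = 0.49·0.07405 + 0.51·0.12844
      = 0.0362845 + 0.0655044 = 0.1017889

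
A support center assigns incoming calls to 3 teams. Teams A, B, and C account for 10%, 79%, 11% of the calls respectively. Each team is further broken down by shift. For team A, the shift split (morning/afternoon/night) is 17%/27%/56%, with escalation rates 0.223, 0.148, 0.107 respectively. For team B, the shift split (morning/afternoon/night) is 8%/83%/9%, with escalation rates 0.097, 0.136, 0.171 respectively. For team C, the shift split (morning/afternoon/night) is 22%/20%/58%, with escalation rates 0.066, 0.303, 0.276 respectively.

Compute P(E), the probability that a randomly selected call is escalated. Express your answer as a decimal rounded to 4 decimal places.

0.1471

P(E|A) = 0.17·0.223 + 0.27·0.148 + 0.56·0.107 = 0.03791 + 0.03996 + 0.05992 = 0.13779
P(E|B) = 0.08·0.097 + 0.83·0.136 + 0.09·0.171 = 0.00776 + 0.11288 + 0.01539 = 0.13603
P(E|C) = 0.22·0.066 + 0.2·0.303 + 0.58·0.276 = 0.01452 + 0.0606 + 0.16008 = 0.2352
Then overall,
P(E) = 0.1·0.13779 + 0.79·0.13603 + 0.11·0.2352
      = 0.013779 + 0.1074637 + 0.025872 = 0.1471147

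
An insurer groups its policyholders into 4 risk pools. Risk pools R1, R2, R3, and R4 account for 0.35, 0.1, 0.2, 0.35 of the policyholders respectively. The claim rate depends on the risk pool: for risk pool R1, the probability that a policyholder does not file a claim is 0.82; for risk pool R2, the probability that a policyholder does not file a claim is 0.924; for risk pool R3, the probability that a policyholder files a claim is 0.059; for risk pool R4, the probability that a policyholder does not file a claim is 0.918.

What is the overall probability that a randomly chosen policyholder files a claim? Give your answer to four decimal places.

P(C|R1) = 1 − 0.82 = 0.18.
P(C|R2) = 1 − 0.924 = 0.076.
P(C|R4) = 1 − 0.918 = 0.082.
Using total probability over the partition,
P(C) = P(C|R1)·P(R1) + P(C|R2)·P(R2) + P(C|R3)·P(R3) + P(C|R4)·P(R4)
      = 0.18·0.35 + 0.076·0.1 + 0.059·0.2 + 0.082·0.35
      = 0.063 + 0.0076 + 0.0118 + 0.0287 = 0.1111

0.1111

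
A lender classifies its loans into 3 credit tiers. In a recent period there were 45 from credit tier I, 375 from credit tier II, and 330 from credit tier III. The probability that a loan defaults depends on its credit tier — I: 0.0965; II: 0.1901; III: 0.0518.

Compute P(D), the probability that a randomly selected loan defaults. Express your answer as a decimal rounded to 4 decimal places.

Total: 45 + 375 + 330 = 750.
P(I) = 45/750 = 0.06. P(II) = 375/750 = 0.5. P(III) = 330/750 = 0.44.
P(D) = P(D|I)·P(I) + P(D|II)·P(II) + P(D|III)·P(III)
      = 0.0965·0.06 + 0.1901·0.5 + 0.0518·0.44
      = 0.00579 + 0.09505 + 0.022792 = 0.123632

0.1236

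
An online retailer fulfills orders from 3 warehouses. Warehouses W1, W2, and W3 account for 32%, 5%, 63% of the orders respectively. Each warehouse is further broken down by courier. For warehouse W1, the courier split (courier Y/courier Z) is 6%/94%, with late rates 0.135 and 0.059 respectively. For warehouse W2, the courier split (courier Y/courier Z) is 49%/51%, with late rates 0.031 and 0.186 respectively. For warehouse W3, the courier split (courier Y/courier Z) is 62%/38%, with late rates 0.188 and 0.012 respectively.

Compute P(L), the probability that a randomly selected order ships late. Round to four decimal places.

P(L) ≈ 0.1021

P(L|W1) = 0.06·0.135 + 0.94·0.059 = 0.0081 + 0.05546 = 0.06356
P(L|W2) = 0.49·0.031 + 0.51·0.186 = 0.01519 + 0.09486 = 0.11005
P(L|W3) = 0.62·0.188 + 0.38·0.012 = 0.11656 + 0.00456 = 0.12112
Then overall,
P(L) = 0.32·0.06356 + 0.05·0.11005 + 0.63·0.12112
      = 0.0203392 + 0.0055025 + 0.0763056 = 0.1021473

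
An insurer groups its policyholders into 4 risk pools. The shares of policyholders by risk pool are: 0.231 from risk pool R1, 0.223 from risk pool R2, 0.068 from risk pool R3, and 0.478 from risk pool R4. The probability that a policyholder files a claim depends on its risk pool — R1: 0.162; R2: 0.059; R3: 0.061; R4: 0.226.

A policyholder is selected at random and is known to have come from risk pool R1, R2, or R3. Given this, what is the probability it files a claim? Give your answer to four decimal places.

P(C|S) ≈ 0.1048

Let S = {R1, R2, R3}.
P(S) = 0.231 + 0.223 + 0.068 = 0.522.
P(C ∩ S) = 0.162·0.231 + 0.059·0.223 + 0.061·0.068 = 0.037422 + 0.013157 + 0.004148 = 0.054727.
P(C | S) = 0.054727 / 0.522 = 0.104841…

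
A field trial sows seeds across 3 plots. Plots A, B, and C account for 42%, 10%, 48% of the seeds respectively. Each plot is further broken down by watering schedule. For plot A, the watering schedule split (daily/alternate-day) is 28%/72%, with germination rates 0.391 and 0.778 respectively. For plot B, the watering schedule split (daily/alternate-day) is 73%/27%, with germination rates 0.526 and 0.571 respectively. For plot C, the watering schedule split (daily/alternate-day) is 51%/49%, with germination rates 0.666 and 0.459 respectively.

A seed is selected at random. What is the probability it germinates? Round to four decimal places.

P(G) ≈ 0.6061

P(G|A) = 0.28·0.391 + 0.72·0.778 = 0.10948 + 0.56016 = 0.66964
P(G|B) = 0.73·0.526 + 0.27·0.571 = 0.38398 + 0.15417 = 0.53815
P(G|C) = 0.51·0.666 + 0.49·0.459 = 0.33966 + 0.22491 = 0.56457
Then overall,
P(G) = 0.42·0.66964 + 0.1·0.53815 + 0.48·0.56457
      = 0.2812488 + 0.053815 + 0.2709936 = 0.6060574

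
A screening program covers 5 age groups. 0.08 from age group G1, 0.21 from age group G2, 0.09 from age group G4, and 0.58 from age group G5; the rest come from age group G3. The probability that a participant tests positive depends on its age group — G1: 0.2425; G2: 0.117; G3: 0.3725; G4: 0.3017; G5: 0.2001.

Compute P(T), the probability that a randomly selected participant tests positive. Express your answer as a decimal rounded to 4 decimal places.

P(T) ≈ 0.2021

P(G3) = 1 − (0.08 + 0.21 + 0.09 + 0.58) = 0.04.
P(T) = P(T|G1)·P(G1) + P(T|G2)·P(G2) + P(T|G3)·P(G3) + P(T|G4)·P(G4) + P(T|G5)·P(G5)
      = 0.2425·0.08 + 0.117·0.21 + 0.3725·0.04 + 0.3017·0.09 + 0.2001·0.58
      = 0.0194 + 0.02457 + 0.0149 + 0.027153 + 0.116058 = 0.202081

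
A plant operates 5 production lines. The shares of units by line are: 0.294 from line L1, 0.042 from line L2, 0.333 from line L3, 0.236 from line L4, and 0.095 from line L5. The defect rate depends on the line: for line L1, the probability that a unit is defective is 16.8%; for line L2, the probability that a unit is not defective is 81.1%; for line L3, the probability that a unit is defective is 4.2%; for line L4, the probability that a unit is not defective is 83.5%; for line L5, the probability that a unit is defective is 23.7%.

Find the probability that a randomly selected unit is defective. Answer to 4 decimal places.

P(D) ≈ 0.1328

P(D|L2) = 1 − 0.811 = 0.189.
P(D|L4) = 1 − 0.835 = 0.165.
By the law of total probability,
P(D) = P(D|L1)·P(L1) + P(D|L2)·P(L2) + P(D|L3)·P(L3) + P(D|L4)·P(L4) + P(D|L5)·P(L5)
      = 0.168·0.294 + 0.189·0.042 + 0.042·0.333 + 0.165·0.236 + 0.237·0.095
      = 0.049392 + 0.007938 + 0.013986 + 0.03894 + 0.022515 = 0.132771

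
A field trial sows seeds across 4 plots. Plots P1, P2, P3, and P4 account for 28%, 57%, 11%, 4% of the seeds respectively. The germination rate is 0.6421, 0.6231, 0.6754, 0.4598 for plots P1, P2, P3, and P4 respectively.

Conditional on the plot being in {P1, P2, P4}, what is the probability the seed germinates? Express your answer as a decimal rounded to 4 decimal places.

Let S = {P1, P2, P4}.
P(S) = 0.28 + 0.57 + 0.04 = 0.89.
P(G ∩ S) = 0.6421·0.28 + 0.6231·0.57 + 0.4598·0.04 = 0.179788 + 0.355167 + 0.018392 = 0.553347.
P(G | S) = 0.553347 / 0.89 = 0.621738…

P(G|S) ≈ 0.6217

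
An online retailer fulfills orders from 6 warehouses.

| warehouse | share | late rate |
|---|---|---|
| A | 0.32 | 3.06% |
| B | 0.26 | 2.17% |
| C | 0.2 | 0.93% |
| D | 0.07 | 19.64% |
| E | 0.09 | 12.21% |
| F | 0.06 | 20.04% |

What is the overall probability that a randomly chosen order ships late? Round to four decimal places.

P(L) = P(L|A)·P(A) + P(L|B)·P(B) + P(L|C)·P(C) + P(L|D)·P(D) + P(L|E)·P(E) + P(L|F)·P(F)
      = 0.0306·0.32 + 0.0217·0.26 + 0.0093·0.2 + 0.1964·0.07 + 0.1221·0.09 + 0.2004·0.06
      = 0.009792 + 0.005642 + 0.00186 + 0.013748 + 0.010989 + 0.012024 = 0.054055

0.0541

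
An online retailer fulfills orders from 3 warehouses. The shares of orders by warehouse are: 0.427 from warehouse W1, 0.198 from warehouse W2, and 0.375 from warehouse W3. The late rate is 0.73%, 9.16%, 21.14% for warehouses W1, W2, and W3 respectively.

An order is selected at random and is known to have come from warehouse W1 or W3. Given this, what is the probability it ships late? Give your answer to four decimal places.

0.1027

Let S = {W1, W3}.
P(S) = 0.427 + 0.375 = 0.802.
P(L ∩ S) = 0.0073·0.427 + 0.2114·0.375 = 0.0031171 + 0.079275 = 0.0823921.
P(L | S) = 0.0823921 / 0.802 = 0.102733…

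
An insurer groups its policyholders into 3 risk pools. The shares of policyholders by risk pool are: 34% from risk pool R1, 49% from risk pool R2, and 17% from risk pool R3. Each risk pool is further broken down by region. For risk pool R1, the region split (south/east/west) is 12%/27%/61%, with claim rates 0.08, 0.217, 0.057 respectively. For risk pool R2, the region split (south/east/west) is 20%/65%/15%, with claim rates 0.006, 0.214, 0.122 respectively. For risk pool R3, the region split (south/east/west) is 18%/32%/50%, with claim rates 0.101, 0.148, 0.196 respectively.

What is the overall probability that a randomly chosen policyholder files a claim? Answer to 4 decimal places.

P(C|R1) = 0.12·0.08 + 0.27·0.217 + 0.61·0.057 = 0.0096 + 0.05859 + 0.03477 = 0.10296
P(C|R2) = 0.2·0.006 + 0.65·0.214 + 0.15·0.122 = 0.0012 + 0.1391 + 0.0183 = 0.1586
P(C|R3) = 0.18·0.101 + 0.32·0.148 + 0.5·0.196 = 0.01818 + 0.04736 + 0.098 = 0.16354
By total probability over the outer partition,
P(C) = 0.34·0.10296 + 0.49·0.1586 + 0.17·0.16354
      = 0.0350064 + 0.077714 + 0.0278018 = 0.1405222

0.1405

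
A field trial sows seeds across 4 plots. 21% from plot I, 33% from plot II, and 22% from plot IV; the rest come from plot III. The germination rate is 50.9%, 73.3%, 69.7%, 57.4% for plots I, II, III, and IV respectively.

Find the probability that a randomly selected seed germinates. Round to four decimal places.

P(III) = 1 − (0.21 + 0.33 + 0.22) = 0.24.
P(G) = P(G|I)·P(I) + P(G|II)·P(II) + P(G|III)·P(III) + P(G|IV)·P(IV)
      = 0.509·0.21 + 0.733·0.33 + 0.697·0.24 + 0.574·0.22
      = 0.10689 + 0.24189 + 0.16728 + 0.12628 = 0.64234

P(G) ≈ 0.6423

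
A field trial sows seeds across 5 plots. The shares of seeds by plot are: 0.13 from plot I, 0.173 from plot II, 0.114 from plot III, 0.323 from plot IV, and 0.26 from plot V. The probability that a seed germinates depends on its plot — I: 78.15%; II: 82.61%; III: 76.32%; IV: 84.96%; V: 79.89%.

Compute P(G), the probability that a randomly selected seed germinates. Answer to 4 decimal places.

P(G) ≈ 0.8136

P(G) = P(G|I)·P(I) + P(G|II)·P(II) + P(G|III)·P(III) + P(G|IV)·P(IV) + P(G|V)·P(V)
      = 0.7815·0.13 + 0.8261·0.173 + 0.7632·0.114 + 0.8496·0.323 + 0.7989·0.26
      = 0.101595 + 0.1429153 + 0.0870048 + 0.2744208 + 0.207714 = 0.8136499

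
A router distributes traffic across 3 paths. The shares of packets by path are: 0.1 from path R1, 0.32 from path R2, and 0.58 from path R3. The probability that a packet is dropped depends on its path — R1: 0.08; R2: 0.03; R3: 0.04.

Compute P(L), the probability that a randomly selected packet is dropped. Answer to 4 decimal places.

P(L) = P(L|R1)·P(R1) + P(L|R2)·P(R2) + P(L|R3)·P(R3)
      = 0.08·0.1 + 0.03·0.32 + 0.04·0.58
      = 0.008 + 0.0096 + 0.0232 = 0.0408

0.0408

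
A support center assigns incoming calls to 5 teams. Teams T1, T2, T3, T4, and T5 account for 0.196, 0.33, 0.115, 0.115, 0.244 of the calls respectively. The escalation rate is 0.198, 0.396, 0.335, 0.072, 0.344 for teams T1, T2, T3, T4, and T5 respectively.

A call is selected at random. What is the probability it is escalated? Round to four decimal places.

0.3002

Using total probability over the partition,
P(E) = P(E|T1)·P(T1) + P(E|T2)·P(T2) + P(E|T3)·P(T3) + P(E|T4)·P(T4) + P(E|T5)·P(T5)
      = 0.198·0.196 + 0.396·0.33 + 0.335·0.115 + 0.072·0.115 + 0.344·0.244
      = 0.038808 + 0.13068 + 0.038525 + 0.00828 + 0.083936 = 0.300229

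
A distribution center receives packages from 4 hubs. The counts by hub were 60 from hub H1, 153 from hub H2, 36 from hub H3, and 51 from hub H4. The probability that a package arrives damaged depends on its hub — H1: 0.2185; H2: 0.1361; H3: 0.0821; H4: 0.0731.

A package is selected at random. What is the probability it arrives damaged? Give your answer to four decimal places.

Total: 60 + 153 + 36 + 51 = 300.
P(H1) = 60/300 = 0.2. P(H2) = 153/300 = 0.51. P(H3) = 36/300 = 0.12. P(H4) = 51/300 = 0.17.
Summing over the partition,
P(D) = P(D|H1)·P(H1) + P(D|H2)·P(H2) + P(D|H3)·P(H3) + P(D|H4)·P(H4)
      = 0.2185·0.2 + 0.1361·0.51 + 0.0821·0.12 + 0.0731·0.17
      = 0.0437 + 0.069411 + 0.009852 + 0.012427 = 0.13539

0.1354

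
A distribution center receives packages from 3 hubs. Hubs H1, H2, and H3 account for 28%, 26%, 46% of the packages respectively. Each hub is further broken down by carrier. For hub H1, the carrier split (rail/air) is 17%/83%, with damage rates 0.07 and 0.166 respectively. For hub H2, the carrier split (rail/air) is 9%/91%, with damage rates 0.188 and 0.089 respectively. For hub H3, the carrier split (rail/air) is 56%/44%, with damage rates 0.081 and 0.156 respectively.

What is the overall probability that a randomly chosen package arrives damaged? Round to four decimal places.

P(D) ≈ 0.1198

P(D|H1) = 0.17·0.07 + 0.83·0.166 = 0.0119 + 0.13778 = 0.14968
P(D|H2) = 0.09·0.188 + 0.91·0.089 = 0.01692 + 0.08099 = 0.09791
P(D|H3) = 0.56·0.081 + 0.44·0.156 = 0.04536 + 0.06864 = 0.114
Then overall,
P(D) = 0.28·0.14968 + 0.26·0.09791 + 0.46·0.114
      = 0.0419104 + 0.0254566 + 0.05244 = 0.119807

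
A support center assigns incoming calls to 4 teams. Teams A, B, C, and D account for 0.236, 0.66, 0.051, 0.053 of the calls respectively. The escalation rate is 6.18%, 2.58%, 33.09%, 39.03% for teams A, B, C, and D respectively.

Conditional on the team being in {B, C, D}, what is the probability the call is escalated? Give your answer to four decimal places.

Let S = {B, C, D}.
P(S) = 0.66 + 0.051 + 0.053 = 0.764.
P(E ∩ S) = 0.0258·0.66 + 0.3309·0.051 + 0.3903·0.053 = 0.017028 + 0.0168759 + 0.0206859 = 0.0545898.
P(E | S) = 0.0545898 / 0.764 = 0.071453…

0.0715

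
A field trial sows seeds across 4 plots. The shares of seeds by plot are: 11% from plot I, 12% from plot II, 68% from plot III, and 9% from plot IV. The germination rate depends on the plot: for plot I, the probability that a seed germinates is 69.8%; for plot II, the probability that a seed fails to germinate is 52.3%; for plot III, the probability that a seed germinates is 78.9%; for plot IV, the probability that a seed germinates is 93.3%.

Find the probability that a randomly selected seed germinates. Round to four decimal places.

0.7545

P(G|II) = 1 − 0.523 = 0.477.
By the law of total probability,
P(G) = P(G|I)·P(I) + P(G|II)·P(II) + P(G|III)·P(III) + P(G|IV)·P(IV)
      = 0.698·0.11 + 0.477·0.12 + 0.789·0.68 + 0.933·0.09
      = 0.07678 + 0.05724 + 0.53652 + 0.08397 = 0.75451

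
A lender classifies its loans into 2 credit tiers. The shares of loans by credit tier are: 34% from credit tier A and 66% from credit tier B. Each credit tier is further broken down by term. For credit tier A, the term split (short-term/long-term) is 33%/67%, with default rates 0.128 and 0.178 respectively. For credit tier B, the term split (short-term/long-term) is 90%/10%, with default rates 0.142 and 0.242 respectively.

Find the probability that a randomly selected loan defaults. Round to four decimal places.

P(D) ≈ 0.1552

P(D|A) = 0.33·0.128 + 0.67·0.178 = 0.04224 + 0.11926 = 0.1615
P(D|B) = 0.9·0.142 + 0.1·0.242 = 0.1278 + 0.0242 = 0.152
Then overall,
P(D) = 0.34·0.1615 + 0.66·0.152
      = 0.05491 + 0.10032 = 0.15523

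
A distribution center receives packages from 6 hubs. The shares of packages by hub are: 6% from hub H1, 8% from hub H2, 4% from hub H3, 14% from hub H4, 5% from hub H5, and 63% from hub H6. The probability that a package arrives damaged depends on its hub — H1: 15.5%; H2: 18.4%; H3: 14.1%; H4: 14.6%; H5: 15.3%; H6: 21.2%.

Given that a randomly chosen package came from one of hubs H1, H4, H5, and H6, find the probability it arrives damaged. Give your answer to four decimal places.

P(D|S) ≈ 0.1943

Let S = {H1, H4, H5, H6}.
P(S) = 0.06 + 0.14 + 0.05 + 0.63 = 0.88.
P(D ∩ S) = 0.155·0.06 + 0.146·0.14 + 0.153·0.05 + 0.212·0.63 = 0.0093 + 0.02044 + 0.00765 + 0.13356 = 0.17095.
P(D | S) = 0.17095 / 0.88 = 0.194261…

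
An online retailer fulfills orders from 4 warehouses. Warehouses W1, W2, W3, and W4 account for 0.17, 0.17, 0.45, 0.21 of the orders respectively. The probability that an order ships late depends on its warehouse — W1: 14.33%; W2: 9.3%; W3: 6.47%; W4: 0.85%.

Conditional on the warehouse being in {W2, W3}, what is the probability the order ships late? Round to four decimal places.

0.0725

Let S = {W2, W3}.
P(S) = 0.17 + 0.45 = 0.62.
P(L ∩ S) = 0.093·0.17 + 0.0647·0.45 = 0.01581 + 0.029115 = 0.044925.
P(L | S) = 0.044925 / 0.62 = 0.072460…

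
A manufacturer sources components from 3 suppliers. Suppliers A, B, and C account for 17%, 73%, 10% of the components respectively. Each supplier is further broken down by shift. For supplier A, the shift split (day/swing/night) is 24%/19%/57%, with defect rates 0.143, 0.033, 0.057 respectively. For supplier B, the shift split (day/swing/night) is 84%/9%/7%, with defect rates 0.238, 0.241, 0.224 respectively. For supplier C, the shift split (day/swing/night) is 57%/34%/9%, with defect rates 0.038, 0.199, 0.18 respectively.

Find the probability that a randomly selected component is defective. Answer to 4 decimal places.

0.1962

P(D|A) = 0.24·0.143 + 0.19·0.033 + 0.57·0.057 = 0.03432 + 0.00627 + 0.03249 = 0.07308
P(D|B) = 0.84·0.238 + 0.09·0.241 + 0.07·0.224 = 0.19992 + 0.02169 + 0.01568 = 0.23729
P(D|C) = 0.57·0.038 + 0.34·0.199 + 0.09·0.18 = 0.02166 + 0.06766 + 0.0162 = 0.10552
By total probability over the outer partition,
P(D) = 0.17·0.07308 + 0.73·0.23729 + 0.1·0.10552
      = 0.0124236 + 0.1732217 + 0.010552 = 0.1961973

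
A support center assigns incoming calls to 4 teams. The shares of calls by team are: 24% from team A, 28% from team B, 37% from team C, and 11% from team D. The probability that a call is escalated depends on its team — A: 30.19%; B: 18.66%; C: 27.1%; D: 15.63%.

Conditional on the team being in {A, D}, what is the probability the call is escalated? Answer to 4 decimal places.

Let S = {A, D}.
P(S) = 0.24 + 0.11 = 0.35.
P(E ∩ S) = 0.3019·0.24 + 0.1563·0.11 = 0.072456 + 0.017193 = 0.089649.
P(E | S) = 0.089649 / 0.35 = 0.256140…

P(E|S) ≈ 0.2561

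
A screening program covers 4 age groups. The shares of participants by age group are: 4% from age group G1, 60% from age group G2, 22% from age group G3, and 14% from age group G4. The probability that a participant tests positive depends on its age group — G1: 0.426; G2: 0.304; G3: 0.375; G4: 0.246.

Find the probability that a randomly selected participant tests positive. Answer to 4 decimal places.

Using total probability over the partition,
P(T) = P(T|G1)·P(G1) + P(T|G2)·P(G2) + P(T|G3)·P(G3) + P(T|G4)·P(G4)
      = 0.426·0.04 + 0.304·0.6 + 0.375·0.22 + 0.246·0.14
      = 0.01704 + 0.1824 + 0.0825 + 0.03444 = 0.31638

P(T) ≈ 0.3164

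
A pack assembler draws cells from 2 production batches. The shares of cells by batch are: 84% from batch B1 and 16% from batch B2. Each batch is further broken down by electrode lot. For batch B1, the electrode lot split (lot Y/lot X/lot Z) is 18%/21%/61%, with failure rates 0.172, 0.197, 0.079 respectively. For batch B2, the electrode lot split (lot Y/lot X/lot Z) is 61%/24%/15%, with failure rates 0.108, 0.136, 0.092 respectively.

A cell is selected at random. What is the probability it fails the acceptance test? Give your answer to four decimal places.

P(F|B1) = 0.18·0.172 + 0.21·0.197 + 0.61·0.079 = 0.03096 + 0.04137 + 0.04819 = 0.12052
P(F|B2) = 0.61·0.108 + 0.24·0.136 + 0.15·0.092 = 0.06588 + 0.03264 + 0.0138 = 0.11232
Then overall,
P(F) = 0.84·0.12052 + 0.16·0.11232
      = 0.1012368 + 0.0179712 = 0.119208

P(F) ≈ 0.1192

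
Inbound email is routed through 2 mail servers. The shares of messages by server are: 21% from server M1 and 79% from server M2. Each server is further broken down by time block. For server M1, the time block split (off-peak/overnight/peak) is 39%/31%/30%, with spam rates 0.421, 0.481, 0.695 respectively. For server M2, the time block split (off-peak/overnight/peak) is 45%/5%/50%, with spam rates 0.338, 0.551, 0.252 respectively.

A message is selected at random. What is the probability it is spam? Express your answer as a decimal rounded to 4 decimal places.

P(S) ≈ 0.3510

P(S|M1) = 0.39·0.421 + 0.31·0.481 + 0.3·0.695 = 0.16419 + 0.14911 + 0.2085 = 0.5218
P(S|M2) = 0.45·0.338 + 0.05·0.551 + 0.5·0.252 = 0.1521 + 0.02755 + 0.126 = 0.30565
Then overall,
P(S) = 0.21·0.5218 + 0.79·0.30565
      = 0.109578 + 0.2414635 = 0.3510415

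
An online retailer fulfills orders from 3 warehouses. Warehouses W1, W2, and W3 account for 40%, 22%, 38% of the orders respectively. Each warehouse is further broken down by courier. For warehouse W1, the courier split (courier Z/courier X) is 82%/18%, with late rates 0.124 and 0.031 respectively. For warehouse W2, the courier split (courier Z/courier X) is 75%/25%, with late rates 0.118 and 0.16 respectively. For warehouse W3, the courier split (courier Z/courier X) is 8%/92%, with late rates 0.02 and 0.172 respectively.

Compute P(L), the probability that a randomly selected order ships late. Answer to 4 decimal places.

P(L|W1) = 0.82·0.124 + 0.18·0.031 = 0.10168 + 0.00558 = 0.10726
P(L|W2) = 0.75·0.118 + 0.25·0.16 = 0.0885 + 0.04 = 0.1285
P(L|W3) = 0.08·0.02 + 0.92·0.172 = 0.0016 + 0.15824 = 0.15984
By total probability over the outer partition,
P(L) = 0.4·0.10726 + 0.22·0.1285 + 0.38·0.15984
      = 0.042904 + 0.02827 + 0.0607392 = 0.1319132

0.1319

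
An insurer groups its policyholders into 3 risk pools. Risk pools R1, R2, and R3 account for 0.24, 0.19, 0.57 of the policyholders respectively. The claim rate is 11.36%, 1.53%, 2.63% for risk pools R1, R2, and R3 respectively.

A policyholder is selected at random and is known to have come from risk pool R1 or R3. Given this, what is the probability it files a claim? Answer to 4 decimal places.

P(C|S) ≈ 0.0522

Let S = {R1, R3}.
P(S) = 0.24 + 0.57 = 0.81.
P(C ∩ S) = 0.1136·0.24 + 0.0263·0.57 = 0.027264 + 0.014991 = 0.042255.
P(C | S) = 0.042255 / 0.81 = 0.052167…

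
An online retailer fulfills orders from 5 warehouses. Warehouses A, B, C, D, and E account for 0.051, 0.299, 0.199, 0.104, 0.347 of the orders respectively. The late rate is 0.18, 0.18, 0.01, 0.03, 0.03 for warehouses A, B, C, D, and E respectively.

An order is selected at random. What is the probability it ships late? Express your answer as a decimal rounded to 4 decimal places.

0.0785

By the law of total probability,
P(L) = P(L|A)·P(A) + P(L|B)·P(B) + P(L|C)·P(C) + P(L|D)·P(D) + P(L|E)·P(E)
      = 0.18·0.051 + 0.18·0.299 + 0.01·0.199 + 0.03·0.104 + 0.03·0.347
      = 0.00918 + 0.05382 + 0.00199 + 0.00312 + 0.01041 = 0.07852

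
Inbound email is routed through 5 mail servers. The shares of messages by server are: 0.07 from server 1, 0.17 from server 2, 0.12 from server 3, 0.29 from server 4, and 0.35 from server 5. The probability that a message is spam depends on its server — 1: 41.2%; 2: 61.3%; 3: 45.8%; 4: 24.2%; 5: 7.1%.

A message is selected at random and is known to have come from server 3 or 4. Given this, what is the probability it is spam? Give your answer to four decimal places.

Let J = {3, 4}.
P(J) = 0.12 + 0.29 = 0.41.
P(S ∩ J) = 0.458·0.12 + 0.242·0.29 = 0.05496 + 0.07018 = 0.12514.
P(S | J) = 0.12514 / 0.41 = 0.305220…

0.3052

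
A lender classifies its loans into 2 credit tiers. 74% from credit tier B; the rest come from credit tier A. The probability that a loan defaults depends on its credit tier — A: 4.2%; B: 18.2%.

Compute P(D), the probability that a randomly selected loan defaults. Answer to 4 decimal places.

P(D) ≈ 0.1456

P(A) = 1 − (0.74) = 0.26.
Summing over the partition,
P(D) = P(D|A)·P(A) + P(D|B)·P(B)
      = 0.042·0.26 + 0.182·0.74
      = 0.01092 + 0.13468 = 0.1456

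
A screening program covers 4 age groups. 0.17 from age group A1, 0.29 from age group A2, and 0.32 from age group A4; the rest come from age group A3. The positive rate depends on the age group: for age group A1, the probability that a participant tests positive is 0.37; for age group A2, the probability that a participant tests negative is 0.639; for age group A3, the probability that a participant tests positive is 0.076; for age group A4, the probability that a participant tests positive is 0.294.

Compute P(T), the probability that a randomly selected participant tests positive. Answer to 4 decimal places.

P(A3) = 1 − (0.17 + 0.29 + 0.32) = 0.22.
P(T|A2) = 1 − 0.639 = 0.361.
Using total probability over the partition,
P(T) = P(T|A1)·P(A1) + P(T|A2)·P(A2) + P(T|A3)·P(A3) + P(T|A4)·P(A4)
      = 0.37·0.17 + 0.361·0.29 + 0.076·0.22 + 0.294·0.32
      = 0.0629 + 0.10469 + 0.01672 + 0.09408 = 0.27839

0.2784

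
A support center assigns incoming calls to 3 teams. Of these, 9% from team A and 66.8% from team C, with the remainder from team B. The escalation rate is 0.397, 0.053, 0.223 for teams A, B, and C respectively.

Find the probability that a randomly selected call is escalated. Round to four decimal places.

0.1975

P(B) = 1 − (0.09 + 0.668) = 0.242.
Using total probability over the partition,
P(E) = P(E|A)·P(A) + P(E|B)·P(B) + P(E|C)·P(C)
      = 0.397·0.09 + 0.053·0.242 + 0.223·0.668
      = 0.03573 + 0.012826 + 0.148964 = 0.19752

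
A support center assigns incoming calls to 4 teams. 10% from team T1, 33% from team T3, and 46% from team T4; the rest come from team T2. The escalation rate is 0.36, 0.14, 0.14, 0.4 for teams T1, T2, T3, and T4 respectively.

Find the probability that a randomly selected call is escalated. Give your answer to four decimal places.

P(T2) = 1 − (0.1 + 0.33 + 0.46) = 0.11.
P(E) = P(E|T1)·P(T1) + P(E|T2)·P(T2) + P(E|T3)·P(T3) + P(E|T4)·P(T4)
      = 0.36·0.1 + 0.14·0.11 + 0.14·0.33 + 0.4·0.46
      = 0.036 + 0.0154 + 0.0462 + 0.184 = 0.2816

P(E) ≈ 0.2816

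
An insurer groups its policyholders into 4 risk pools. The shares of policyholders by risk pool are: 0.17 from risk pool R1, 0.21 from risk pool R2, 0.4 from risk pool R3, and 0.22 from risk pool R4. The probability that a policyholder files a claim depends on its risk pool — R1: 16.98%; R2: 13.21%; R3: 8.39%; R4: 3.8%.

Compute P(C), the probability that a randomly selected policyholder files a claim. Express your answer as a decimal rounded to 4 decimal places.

P(C) = P(C|R1)·P(R1) + P(C|R2)·P(R2) + P(C|R3)·P(R3) + P(C|R4)·P(R4)
      = 0.1698·0.17 + 0.1321·0.21 + 0.0839·0.4 + 0.038·0.22
      = 0.028866 + 0.027741 + 0.03356 + 0.00836 = 0.098527

P(C) ≈ 0.0985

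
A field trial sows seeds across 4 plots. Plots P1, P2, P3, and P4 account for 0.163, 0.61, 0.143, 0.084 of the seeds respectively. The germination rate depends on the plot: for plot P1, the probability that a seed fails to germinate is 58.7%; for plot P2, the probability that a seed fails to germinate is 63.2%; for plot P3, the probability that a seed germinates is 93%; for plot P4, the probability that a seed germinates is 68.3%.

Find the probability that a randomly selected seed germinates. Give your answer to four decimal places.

P(G|P1) = 1 − 0.587 = 0.413.
P(G|P2) = 1 − 0.632 = 0.368.
P(G) = P(G|P1)·P(P1) + P(G|P2)·P(P2) + P(G|P3)·P(P3) + P(G|P4)·P(P4)
      = 0.413·0.163 + 0.368·0.61 + 0.93·0.143 + 0.683·0.084
      = 0.067319 + 0.22448 + 0.13299 + 0.057372 = 0.482161

0.4822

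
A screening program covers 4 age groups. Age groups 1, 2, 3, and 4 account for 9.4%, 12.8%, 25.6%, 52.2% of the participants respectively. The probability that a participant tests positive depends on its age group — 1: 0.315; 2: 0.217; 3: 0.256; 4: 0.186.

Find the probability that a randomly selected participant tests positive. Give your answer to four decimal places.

0.2200

P(T) = P(T|1)·P(1) + P(T|2)·P(2) + P(T|3)·P(3) + P(T|4)·P(4)
      = 0.315·0.094 + 0.217·0.128 + 0.256·0.256 + 0.186·0.522
      = 0.02961 + 0.027776 + 0.065536 + 0.097092 = 0.220014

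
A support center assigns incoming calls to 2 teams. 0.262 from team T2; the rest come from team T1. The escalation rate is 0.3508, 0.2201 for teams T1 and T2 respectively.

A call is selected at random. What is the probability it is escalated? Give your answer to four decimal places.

P(E) ≈ 0.3166

P(T1) = 1 − (0.262) = 0.738.
Using total probability over the partition,
P(E) = P(E|T1)·P(T1) + P(E|T2)·P(T2)
      = 0.3508·0.738 + 0.2201·0.262
      = 0.2588904 + 0.0576662 = 0.3165566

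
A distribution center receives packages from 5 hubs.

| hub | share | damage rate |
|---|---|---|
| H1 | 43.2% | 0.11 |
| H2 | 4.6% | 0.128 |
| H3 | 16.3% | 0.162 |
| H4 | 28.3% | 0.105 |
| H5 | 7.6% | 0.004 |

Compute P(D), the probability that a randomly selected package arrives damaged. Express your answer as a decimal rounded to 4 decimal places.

0.1098

P(D) = P(D|H1)·P(H1) + P(D|H2)·P(H2) + P(D|H3)·P(H3) + P(D|H4)·P(H4) + P(D|H5)·P(H5)
      = 0.11·0.432 + 0.128·0.046 + 0.162·0.163 + 0.105·0.283 + 0.004·0.076
      = 0.04752 + 0.005888 + 0.026406 + 0.029715 + 0.000304 = 0.109833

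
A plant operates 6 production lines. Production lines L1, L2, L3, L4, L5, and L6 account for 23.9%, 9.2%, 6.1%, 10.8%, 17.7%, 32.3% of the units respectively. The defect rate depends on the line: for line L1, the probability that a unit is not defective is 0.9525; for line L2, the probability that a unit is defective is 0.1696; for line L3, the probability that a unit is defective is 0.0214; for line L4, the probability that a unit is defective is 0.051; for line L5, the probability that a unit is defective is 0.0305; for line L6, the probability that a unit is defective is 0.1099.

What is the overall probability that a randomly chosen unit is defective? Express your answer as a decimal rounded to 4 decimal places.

P(D) ≈ 0.0747

P(D|L1) = 1 − 0.9525 = 0.0475.
P(D) = P(D|L1)·P(L1) + P(D|L2)·P(L2) + P(D|L3)·P(L3) + P(D|L4)·P(L4) + P(D|L5)·P(L5) + P(D|L6)·P(L6)
      = 0.0475·0.239 + 0.1696·0.092 + 0.0214·0.061 + 0.051·0.108 + 0.0305·0.177 + 0.1099·0.323
      = 0.0113525 + 0.0156032 + 0.0013054 + 0.005508 + 0.0053985 + 0.0354977 = 0.0746653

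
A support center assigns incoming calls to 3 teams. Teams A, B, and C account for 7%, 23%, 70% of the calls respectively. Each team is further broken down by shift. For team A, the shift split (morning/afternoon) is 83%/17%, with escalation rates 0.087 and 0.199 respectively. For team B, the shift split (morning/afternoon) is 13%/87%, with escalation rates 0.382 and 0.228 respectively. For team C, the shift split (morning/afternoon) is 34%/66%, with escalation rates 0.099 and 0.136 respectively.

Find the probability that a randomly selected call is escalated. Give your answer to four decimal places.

P(E|A) = 0.83·0.087 + 0.17·0.199 = 0.07221 + 0.03383 = 0.10604
P(E|B) = 0.13·0.382 + 0.87·0.228 = 0.04966 + 0.19836 = 0.24802
P(E|C) = 0.34·0.099 + 0.66·0.136 = 0.03366 + 0.08976 = 0.12342
Then overall,
P(E) = 0.07·0.10604 + 0.23·0.24802 + 0.7·0.12342
      = 0.0074228 + 0.0570446 + 0.086394 = 0.1508614

0.1509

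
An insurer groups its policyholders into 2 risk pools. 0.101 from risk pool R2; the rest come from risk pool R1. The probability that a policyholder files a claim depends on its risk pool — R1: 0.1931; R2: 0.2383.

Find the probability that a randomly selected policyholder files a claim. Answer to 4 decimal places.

0.1977

P(R1) = 1 − (0.101) = 0.899.
Summing over the partition,
P(C) = P(C|R1)·P(R1) + P(C|R2)·P(R2)
      = 0.1931·0.899 + 0.2383·0.101
      = 0.1735969 + 0.0240683 = 0.1976652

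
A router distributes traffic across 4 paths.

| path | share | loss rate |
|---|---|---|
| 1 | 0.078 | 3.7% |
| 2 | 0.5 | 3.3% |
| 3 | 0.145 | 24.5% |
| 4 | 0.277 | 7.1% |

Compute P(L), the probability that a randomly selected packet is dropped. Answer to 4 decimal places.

P(L) ≈ 0.0746

P(L) = P(L|1)·P(1) + P(L|2)·P(2) + P(L|3)·P(3) + P(L|4)·P(4)
      = 0.037·0.078 + 0.033·0.5 + 0.245·0.145 + 0.071·0.277
      = 0.002886 + 0.0165 + 0.035525 + 0.019667 = 0.074578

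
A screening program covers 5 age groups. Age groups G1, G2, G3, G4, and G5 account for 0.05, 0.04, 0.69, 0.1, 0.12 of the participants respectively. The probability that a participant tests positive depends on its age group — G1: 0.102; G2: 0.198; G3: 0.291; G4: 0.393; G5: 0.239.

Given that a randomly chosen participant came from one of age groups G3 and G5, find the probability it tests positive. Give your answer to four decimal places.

0.2833

Let S = {G3, G5}.
P(S) = 0.69 + 0.12 = 0.81.
P(T ∩ S) = 0.291·0.69 + 0.239·0.12 = 0.20079 + 0.02868 = 0.22947.
P(T | S) = 0.22947 / 0.81 = 0.283296…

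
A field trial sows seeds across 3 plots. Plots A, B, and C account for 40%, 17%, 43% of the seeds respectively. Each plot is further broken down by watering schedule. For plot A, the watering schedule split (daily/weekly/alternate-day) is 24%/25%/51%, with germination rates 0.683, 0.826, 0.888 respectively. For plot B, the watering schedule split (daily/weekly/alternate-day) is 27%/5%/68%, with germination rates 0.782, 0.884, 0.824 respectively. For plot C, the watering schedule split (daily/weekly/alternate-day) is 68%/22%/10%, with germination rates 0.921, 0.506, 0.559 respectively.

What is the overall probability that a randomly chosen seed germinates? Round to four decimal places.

P(G|A) = 0.24·0.683 + 0.25·0.826 + 0.51·0.888 = 0.16392 + 0.2065 + 0.45288 = 0.8233
P(G|B) = 0.27·0.782 + 0.05·0.884 + 0.68·0.824 = 0.21114 + 0.0442 + 0.56032 = 0.81566
P(G|C) = 0.68·0.921 + 0.22·0.506 + 0.1·0.559 = 0.62628 + 0.11132 + 0.0559 = 0.7935
Then overall,
P(G) = 0.4·0.8233 + 0.17·0.81566 + 0.43·0.7935
      = 0.32932 + 0.1386622 + 0.341205 = 0.8091872

0.8092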